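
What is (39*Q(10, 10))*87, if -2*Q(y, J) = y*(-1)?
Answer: 16965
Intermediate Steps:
Q(y, J) = y/2 (Q(y, J) = -y*(-1)/2 = -(-1)*y/2 = y/2)
(39*Q(10, 10))*87 = (39*((½)*10))*87 = (39*5)*87 = 195*87 = 16965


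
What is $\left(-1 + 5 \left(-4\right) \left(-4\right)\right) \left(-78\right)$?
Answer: $-6162$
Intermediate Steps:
$\left(-1 + 5 \left(-4\right) \left(-4\right)\right) \left(-78\right) = \left(-1 - -80\right) \left(-78\right) = \left(-1 + 80\right) \left(-78\right) = 79 \left(-78\right) = -6162$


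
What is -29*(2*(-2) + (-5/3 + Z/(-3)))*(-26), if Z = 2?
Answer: -14326/3 ≈ -4775.3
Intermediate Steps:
-29*(2*(-2) + (-5/3 + Z/(-3)))*(-26) = -29*(2*(-2) + (-5/3 + 2/(-3)))*(-26) = -29*(-4 + (-5*⅓ + 2*(-⅓)))*(-26) = -29*(-4 + (-5/3 - ⅔))*(-26) = -29*(-4 - 7/3)*(-26) = -29*(-19/3)*(-26) = (551/3)*(-26) = -14326/3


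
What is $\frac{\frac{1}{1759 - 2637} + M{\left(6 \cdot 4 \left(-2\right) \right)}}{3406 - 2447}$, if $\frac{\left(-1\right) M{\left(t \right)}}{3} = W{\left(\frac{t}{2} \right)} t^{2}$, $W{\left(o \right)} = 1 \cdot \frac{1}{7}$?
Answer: $- \frac{6068743}{5894014} \approx -1.0296$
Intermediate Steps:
$W{\left(o \right)} = \frac{1}{7}$ ($W{\left(o \right)} = 1 \cdot \frac{1}{7} = \frac{1}{7}$)
$M{\left(t \right)} = - \frac{3 t^{2}}{7}$ ($M{\left(t \right)} = - 3 \frac{t^{2}}{7} = - \frac{3 t^{2}}{7}$)
$\frac{\frac{1}{1759 - 2637} + M{\left(6 \cdot 4 \left(-2\right) \right)}}{3406 - 2447} = \frac{\frac{1}{1759 - 2637} - \frac{3 \left(6 \cdot 4 \left(-2\right)\right)^{2}}{7}}{3406 - 2447} = \frac{\frac{1}{-878} - \frac{3 \left(24 \left(-2\right)\right)^{2}}{7}}{959} = \left(- \frac{1}{878} - \frac{3 \left(-48\right)^{2}}{7}\right) \frac{1}{959} = \left(- \frac{1}{878} - \frac{6912}{7}\right) \frac{1}{959} = \left(- \frac{6068743}{6146}\right) \frac{1}{959} = - \frac{6068743}{5894014}$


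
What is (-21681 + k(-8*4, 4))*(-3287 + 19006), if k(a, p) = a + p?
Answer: -341243771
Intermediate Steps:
(-21681 + k(-8*4, 4))*(-3287 + 19006) = (-21681 + (-8*4 + 4))*(-3287 + 19006) = (-21681 + (-32 + 4))*15719 = (-21681 - 28)*15719 = -21709*15719 = -341243771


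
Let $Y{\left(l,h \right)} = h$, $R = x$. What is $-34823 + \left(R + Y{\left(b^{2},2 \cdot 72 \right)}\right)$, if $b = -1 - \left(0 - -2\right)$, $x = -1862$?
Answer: $-36541$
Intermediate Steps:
$R = -1862$
$b = -3$ ($b = -1 - \left(0 + 2\right) = -1 - 2 = -3$)
$-34823 + \left(R + Y{\left(b^{2},2 \cdot 72 \right)}\right) = -34823 + \left(-1862 + 2 \cdot 72\right) = -34823 + \left(-1862 + 144\right) = -34823 - 1718 = -36541$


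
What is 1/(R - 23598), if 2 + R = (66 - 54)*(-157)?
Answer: -1/25484 ≈ -3.9240e-5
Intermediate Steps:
R = -1886 (R = -2 + (66 - 54)*(-157) = -2 + 12*(-157) = -2 - 1884 = -1886)
1/(R - 23598) = 1/(-1886 - 23598) = 1/(-25484) = -1/25484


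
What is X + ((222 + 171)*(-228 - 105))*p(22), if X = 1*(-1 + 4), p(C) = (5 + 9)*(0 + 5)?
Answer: -9160827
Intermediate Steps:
p(C) = 70 (p(C) = 14*5 = 70)
X = 3 (X = 1*3 = 3)
X + ((222 + 171)*(-228 - 105))*p(22) = 3 + ((222 + 171)*(-228 - 105))*70 = 3 + (393*(-333))*70 = 3 - 130869*70 = 3 - 9160830 = -9160827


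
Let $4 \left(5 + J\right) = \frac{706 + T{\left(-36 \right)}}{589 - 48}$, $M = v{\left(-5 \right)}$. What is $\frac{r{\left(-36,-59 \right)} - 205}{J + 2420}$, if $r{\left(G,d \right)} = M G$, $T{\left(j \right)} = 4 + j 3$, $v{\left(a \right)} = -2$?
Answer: $- \frac{20558}{373333} \approx -0.055066$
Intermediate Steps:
$M = -2$
$T{\left(j \right)} = 4 + 3 j$
$J = - \frac{5109}{1082}$ ($J = -5 + \frac{\left(706 + \left(4 + 3 \left(-36\right)\right)\right) \frac{1}{589 - 48}}{4} = -5 + \frac{\left(706 + \left(4 - 108\right)\right) \frac{1}{541}}{4} = -5 + \frac{\left(706 - 104\right) \frac{1}{541}}{4} = -5 + \frac{602 \cdot \frac{1}{541}}{4} = -5 + \frac{1}{4} \cdot \frac{602}{541} = -5 + \frac{301}{1082} = - \frac{5109}{1082} \approx -4.7218$)
$r{\left(G,d \right)} = - 2 G$
$\frac{r{\left(-36,-59 \right)} - 205}{J + 2420} = \frac{\left(-2\right) \left(-36\right) - 205}{- \frac{5109}{1082} + 2420} = \frac{72 - 205}{\frac{2613331}{1082}} = \left(-133\right) \frac{1082}{2613331} = - \frac{20558}{373333}$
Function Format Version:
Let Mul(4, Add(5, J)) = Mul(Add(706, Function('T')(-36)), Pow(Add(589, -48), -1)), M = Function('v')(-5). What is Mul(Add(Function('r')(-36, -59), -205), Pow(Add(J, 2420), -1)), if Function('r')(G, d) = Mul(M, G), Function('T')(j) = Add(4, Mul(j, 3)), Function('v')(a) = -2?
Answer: Rational(-20558, 373333) ≈ -0.055066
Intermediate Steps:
M = -2
Function('T')(j) = Add(4, Mul(3, j))
J = Rational(-5109, 1082) (J = Add(-5, Mul(Rational(1, 4), Mul(Add(706, Add(4, Mul(3, -36))), Pow(Add(589, -48), -1)))) = Add(-5, Mul(Rational(1, 4), Mul(Add(706, Add(4, -108)), Pow(541, -1)))) = Add(-5, Mul(Rational(1, 4), Mul(Add(706, -104), Rational(1, 541)))) = Add(-5, Mul(Rational(1, 4), Mul(602, Rational(1, 541)))) = Add(-5, Mul(Rational(1, 4), Rational(602, 541))) = Add(-5, Rational(301, 1082)) = Rational(-5109, 1082) ≈ -4.7218)
Function('r')(G, d) = Mul(-2, G)
Mul(Add(Function('r')(-36, -59), -205), Pow(Add(J, 2420), -1)) = Mul(Add(Mul(-2, -36), -205), Pow(Add(Rational(-5109, 1082), 2420), -1)) = Mul(Add(72, -205), Pow(Rational(2613331, 1082), -1)) = Mul(-133, Rational(1082, 2613331)) = Rational(-20558, 373333)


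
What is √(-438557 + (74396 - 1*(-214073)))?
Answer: 2*I*√37522 ≈ 387.41*I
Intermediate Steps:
√(-438557 + (74396 - 1*(-214073))) = √(-438557 + (74396 + 214073)) = √(-438557 + 288469) = √(-150088) = 2*I*√37522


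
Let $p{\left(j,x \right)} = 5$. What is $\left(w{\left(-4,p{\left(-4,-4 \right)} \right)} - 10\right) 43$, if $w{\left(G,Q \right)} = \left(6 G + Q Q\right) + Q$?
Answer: $-172$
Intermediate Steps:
$w{\left(G,Q \right)} = Q + Q^{2} + 6 G$ ($w{\left(G,Q \right)} = \left(6 G + Q^{2}\right) + Q = \left(Q^{2} + 6 G\right) + Q = Q + Q^{2} + 6 G$)
$\left(w{\left(-4,p{\left(-4,-4 \right)} \right)} - 10\right) 43 = \left(\left(5 + 5^{2} + 6 \left(-4\right)\right) - 10\right) 43 = \left(\left(5 + 25 - 24\right) - 10\right) 43 = \left(6 - 10\right) 43 = \left(-4\right) 43 = -172$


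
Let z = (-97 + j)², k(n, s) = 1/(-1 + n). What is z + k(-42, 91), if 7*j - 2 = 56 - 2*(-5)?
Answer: 16052754/2107 ≈ 7618.8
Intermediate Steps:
j = 68/7 (j = 2/7 + (56 - 2*(-5))/7 = 2/7 + (56 + 10)/7 = 2/7 + (⅐)*66 = 2/7 + 66/7 = 68/7 ≈ 9.7143)
z = 373321/49 (z = (-97 + 68/7)² = (-611/7)² = 373321/49 ≈ 7618.8)
z + k(-42, 91) = 373321/49 + 1/(-1 - 42) = 373321/49 + 1/(-43) = 373321/49 - 1/43 = 16052754/2107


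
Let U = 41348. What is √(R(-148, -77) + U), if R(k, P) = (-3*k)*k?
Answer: 2*I*√6091 ≈ 156.09*I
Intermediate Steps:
R(k, P) = -3*k²
√(R(-148, -77) + U) = √(-3*(-148)² + 41348) = √(-3*21904 + 41348) = √(-65712 + 41348) = √(-24364) = 2*I*√6091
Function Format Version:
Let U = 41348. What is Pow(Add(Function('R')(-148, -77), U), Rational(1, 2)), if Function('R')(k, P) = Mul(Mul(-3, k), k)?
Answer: Mul(2, I, Pow(6091, Rational(1, 2))) ≈ Mul(156.09, I)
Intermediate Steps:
Function('R')(k, P) = Mul(-3, Pow(k, 2))
Pow(Add(Function('R')(-148, -77), U), Rational(1, 2)) = Pow(Add(Mul(-3, Pow(-148, 2)), 41348), Rational(1, 2)) = Pow(Add(Mul(-3, 21904), 41348), Rational(1, 2)) = Pow(Add(-65712, 41348), Rational(1, 2)) = Pow(-24364, Rational(1, 2)) = Mul(2, I, Pow(6091, Rational(1, 2)))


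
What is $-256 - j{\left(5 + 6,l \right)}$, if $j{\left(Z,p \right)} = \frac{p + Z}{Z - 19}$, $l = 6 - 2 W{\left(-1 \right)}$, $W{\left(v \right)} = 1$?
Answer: $- \frac{2033}{8} \approx -254.13$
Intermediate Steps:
$l = 4$ ($l = 6 - 2 = 4$)
$j{\left(Z,p \right)} = \frac{Z + p}{-19 + Z}$
$-256 - j{\left(5 + 6,l \right)} = -256 - \frac{\left(5 + 6\right) + 4}{-19 + \left(5 + 6\right)} = -256 - \frac{11 + 4}{-19 + 11} = -256 - \frac{1}{-8} \cdot 15 = -256 - \left(- \frac{1}{8}\right) 15 = -256 - - \frac{15}{8} = -256 + \frac{15}{8} = - \frac{2033}{8}$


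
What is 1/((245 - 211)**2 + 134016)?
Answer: 1/135172 ≈ 7.3980e-6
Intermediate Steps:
1/((245 - 211)**2 + 134016) = 1/(34**2 + 134016) = 1/(1156 + 134016) = 1/135172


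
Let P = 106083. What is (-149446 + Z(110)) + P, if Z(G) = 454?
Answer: -42909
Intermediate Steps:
(-149446 + Z(110)) + P = (-149446 + 454) + 106083 = -148992 + 106083 = -42909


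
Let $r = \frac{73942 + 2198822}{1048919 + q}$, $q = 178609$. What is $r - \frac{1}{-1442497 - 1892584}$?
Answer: $\frac{631654438451}{341158775814} \approx 1.8515$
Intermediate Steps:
$r = \frac{189397}{102294}$ ($r = \frac{73942 + 2198822}{1048919 + 178609} = \frac{2272764}{1227528} = 2272764 \cdot \frac{1}{1227528} = \frac{189397}{102294} \approx 1.8515$)
$r - \frac{1}{-1442497 - 1892584} = \frac{189397}{102294} - \frac{1}{-1442497 - 1892584} = \frac{189397}{102294} - \frac{1}{-3335081} = \frac{189397}{102294} - - \frac{1}{3335081} = \frac{189397}{102294} + \frac{1}{3335081} = \frac{631654438451}{341158775814}$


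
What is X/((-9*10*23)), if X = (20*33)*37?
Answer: -814/69 ≈ -11.797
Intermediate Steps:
X = 24420 (X = 660*37 = 24420)
X/((-9*10*23)) = 24420/((-9*10*23)) = 24420/((-90*23)) = 24420/(-2070) = 24420*(-1/2070) = -814/69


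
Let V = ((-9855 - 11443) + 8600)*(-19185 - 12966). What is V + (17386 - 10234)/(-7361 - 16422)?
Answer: 9709490557482/23783 ≈ 4.0825e+8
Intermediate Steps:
V = 408253398 (V = (-21298 + 8600)*(-32151) = -12698*(-32151) = 408253398)
V + (17386 - 10234)/(-7361 - 16422) = 408253398 + (17386 - 10234)/(-7361 - 16422) = 408253398 + 7152/(-23783) = 408253398 + 7152*(-1/23783) = 408253398 - 7152/23783 = 9709490557482/23783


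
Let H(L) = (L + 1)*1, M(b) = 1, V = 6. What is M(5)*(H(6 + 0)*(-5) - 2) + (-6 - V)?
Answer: -49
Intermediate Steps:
H(L) = 1 + L (H(L) = (1 + L)*1 = 1 + L)
M(5)*(H(6 + 0)*(-5) - 2) + (-6 - V) = 1*((1 + (6 + 0))*(-5) - 2) + (-6 - 1*6) = 1*((1 + 6)*(-5) - 2) + (-6 - 6) = 1*(7*(-5) - 2) - 12 = 1*(-35 - 2) - 12 = 1*(-37) - 12 = -37 - 12 = -49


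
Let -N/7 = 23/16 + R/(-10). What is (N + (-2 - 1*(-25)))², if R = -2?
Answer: 851929/6400 ≈ 133.11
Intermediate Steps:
N = -917/80 (N = -7*(23/16 - 2/(-10)) = -7*(23*(1/16) - 2*(-⅒)) = -7*(23/16 + ⅕) = -7*131/80 = -917/80 ≈ -11.462)
(N + (-2 - 1*(-25)))² = (-917/80 + (-2 - 1*(-25)))² = (-917/80 + (-2 + 25))² = (-917/80 + 23)² = (923/80)² = 851929/6400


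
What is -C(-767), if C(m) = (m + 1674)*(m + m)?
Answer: 1391338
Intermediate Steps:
C(m) = 2*m*(1674 + m) (C(m) = (1674 + m)*(2*m) = 2*m*(1674 + m))
-C(-767) = -2*(-767)*(1674 - 767) = -2*(-767)*907 = -1*(-1391338) = 1391338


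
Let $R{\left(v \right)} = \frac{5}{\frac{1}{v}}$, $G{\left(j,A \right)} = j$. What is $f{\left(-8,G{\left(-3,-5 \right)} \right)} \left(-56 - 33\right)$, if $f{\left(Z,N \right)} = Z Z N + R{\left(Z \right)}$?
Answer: $20648$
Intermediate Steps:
$R{\left(v \right)} = 5 v$
$f{\left(Z,N \right)} = 5 Z + N Z^{2}$ ($f{\left(Z,N \right)} = Z Z N + 5 Z = Z^{2} N + 5 Z = N Z^{2} + 5 Z = 5 Z + N Z^{2}$)
$f{\left(-8,G{\left(-3,-5 \right)} \right)} \left(-56 - 33\right) = - 8 \left(5 - -24\right) \left(-56 - 33\right) = - 8 \left(5 + 24\right) \left(-89\right) = \left(-8\right) 29 \left(-89\right) = \left(-232\right) \left(-89\right) = 20648$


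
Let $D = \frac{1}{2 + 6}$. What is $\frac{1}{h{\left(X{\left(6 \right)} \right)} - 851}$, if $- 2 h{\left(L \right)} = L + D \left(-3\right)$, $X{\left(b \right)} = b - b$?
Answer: $- \frac{16}{13613} \approx -0.0011753$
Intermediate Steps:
$D = \frac{1}{8} \approx 0.125$
$X{\left(b \right)} = 0$
$h{\left(L \right)} = \frac{3}{16} - \frac{L}{2}$ ($h{\left(L \right)} = - \frac{L + \frac{1}{8} \left(-3\right)}{2} = - \frac{L - \frac{3}{8}}{2} = - \frac{- \frac{3}{8} + L}{2} = \frac{3}{16} - \frac{L}{2}$)
$\frac{1}{h{\left(X{\left(6 \right)} \right)} - 851} = \frac{1}{\left(\frac{3}{16} - 0\right) - 851} = \frac{1}{\left(\frac{3}{16} + 0\right) - 851} = \frac{1}{\frac{3}{16} - 851} = \frac{1}{- \frac{13613}{16}} = - \frac{16}{13613}$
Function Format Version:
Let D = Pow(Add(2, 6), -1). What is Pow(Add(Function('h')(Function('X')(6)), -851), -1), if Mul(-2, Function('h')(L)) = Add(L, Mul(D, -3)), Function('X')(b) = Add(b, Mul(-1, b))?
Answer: Rational(-16, 13613) ≈ -0.0011753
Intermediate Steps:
D = Rational(1, 8) (D = Pow(8, -1) = Rational(1, 8) ≈ 0.12500)
Function('X')(b) = 0
Function('h')(L) = Add(Rational(3, 16), Mul(Rational(-1, 2), L)) (Function('h')(L) = Mul(Rational(-1, 2), Add(L, Mul(Rational(1, 8), -3))) = Mul(Rational(-1, 2), Add(L, Rational(-3, 8))) = Mul(Rational(-1, 2), Add(Rational(-3, 8), L)) = Add(Rational(3, 16), Mul(Rational(-1, 2), L)))
Pow(Add(Function('h')(Function('X')(6)), -851), -1) = Pow(Add(Add(Rational(3, 16), Mul(Rational(-1, 2), 0)), -851), -1) = Pow(Add(Add(Rational(3, 16), 0), -851), -1) = Pow(Add(Rational(3, 16), -851), -1) = Pow(Rational(-13613, 16), -1) = Rational(-16, 13613)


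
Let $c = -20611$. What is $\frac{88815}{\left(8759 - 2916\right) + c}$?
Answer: $- \frac{88815}{14768} \approx -6.014$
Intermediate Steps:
$\frac{88815}{\left(8759 - 2916\right) + c} = \frac{88815}{\left(8759 - 2916\right) - 20611} = \frac{88815}{5843 - 20611} = \frac{88815}{-14768} = 88815 \left(- \frac{1}{14768}\right) = - \frac{88815}{14768}$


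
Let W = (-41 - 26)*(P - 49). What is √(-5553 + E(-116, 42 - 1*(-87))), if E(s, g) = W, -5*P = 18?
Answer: 4*I*√3170/5 ≈ 45.042*I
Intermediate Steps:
P = -18/5 (P = -⅕*18 = -18/5 ≈ -3.6000)
W = 17621/5 (W = (-41 - 26)*(-18/5 - 49) = -67*(-263/5) = 17621/5 ≈ 3524.2)
E(s, g) = 17621/5
√(-5553 + E(-116, 42 - 1*(-87))) = √(-5553 + 17621/5) = √(-10144/5) = 4*I*√3170/5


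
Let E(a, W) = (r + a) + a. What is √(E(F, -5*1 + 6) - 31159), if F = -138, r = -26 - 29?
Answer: I*√31490 ≈ 177.45*I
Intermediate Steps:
r = -55
E(a, W) = -55 + 2*a (E(a, W) = (-55 + a) + a = -55 + 2*a)
√(E(F, -5*1 + 6) - 31159) = √((-55 + 2*(-138)) - 31159) = √((-55 - 276) - 31159) = √(-331 - 31159) = √(-31490) = I*√31490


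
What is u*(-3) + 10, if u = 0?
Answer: 10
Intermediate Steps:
u*(-3) + 10 = 0*(-3) + 10 = 0 + 10 = 10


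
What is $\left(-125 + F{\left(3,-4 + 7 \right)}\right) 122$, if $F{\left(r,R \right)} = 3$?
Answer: $-14884$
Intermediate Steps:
$\left(-125 + F{\left(3,-4 + 7 \right)}\right) 122 = \left(-125 + 3\right) 122 = \left(-122\right) 122 = -14884$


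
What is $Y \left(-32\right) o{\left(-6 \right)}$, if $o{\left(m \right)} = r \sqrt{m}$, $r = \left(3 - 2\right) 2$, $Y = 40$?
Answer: $- 2560 i \sqrt{6} \approx - 6270.7 i$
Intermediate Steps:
$r = 2$ ($r = 1 \cdot 2 = 2$)
$o{\left(m \right)} = 2 \sqrt{m}$
$Y \left(-32\right) o{\left(-6 \right)} = 40 \left(-32\right) 2 \sqrt{-6} = - 1280 \cdot 2 i \sqrt{6} = - 2560 i \sqrt{6}$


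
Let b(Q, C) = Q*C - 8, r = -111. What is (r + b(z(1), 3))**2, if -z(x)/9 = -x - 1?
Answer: 4225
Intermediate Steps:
z(x) = 9 + 9*x (z(x) = -9*(-x - 1) = -9*(-1 - x) = 9 + 9*x)
b(Q, C) = -8 + C*Q (b(Q, C) = C*Q - 8 = -8 + C*Q)
(r + b(z(1), 3))**2 = (-111 + (-8 + 3*(9 + 9*1)))**2 = (-111 + (-8 + 3*(9 + 9)))**2 = (-111 + (-8 + 3*18))**2 = (-111 + (-8 + 54))**2 = (-111 + 46)**2 = (-65)**2 = 4225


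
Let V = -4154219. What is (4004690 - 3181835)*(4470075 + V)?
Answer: 259903688880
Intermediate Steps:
(4004690 - 3181835)*(4470075 + V) = (4004690 - 3181835)*(4470075 - 4154219) = 822855*315856 = 259903688880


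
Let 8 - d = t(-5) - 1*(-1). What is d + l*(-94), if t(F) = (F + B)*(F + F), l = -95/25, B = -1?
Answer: 1521/5 ≈ 304.20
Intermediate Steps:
l = -19/5 (l = -95*1/25 = -19/5 ≈ -3.8000)
t(F) = 2*F*(-1 + F) (t(F) = (F - 1)*(F + F) = (-1 + F)*(2*F) = 2*F*(-1 + F))
d = -53 (d = 8 - (2*(-5)*(-1 - 5) - 1*(-1)) = 8 - (2*(-5)*(-6) + 1) = 8 - (60 + 1) = 8 - 1*61 = 8 - 61 = -53)
d + l*(-94) = -53 - 19/5*(-94) = -53 + 1786/5 = 1521/5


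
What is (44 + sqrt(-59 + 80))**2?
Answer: (44 + sqrt(21))**2 ≈ 2360.3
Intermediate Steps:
(44 + sqrt(-59 + 80))**2 = (44 + sqrt(21))**2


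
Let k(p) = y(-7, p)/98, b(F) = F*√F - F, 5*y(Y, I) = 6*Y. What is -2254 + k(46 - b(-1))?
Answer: -78893/35 ≈ -2254.1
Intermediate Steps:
y(Y, I) = 6*Y/5 (y(Y, I) = (6*Y)/5 = 6*Y/5)
b(F) = F^(3/2) - F
k(p) = -3/35 (k(p) = ((6/5)*(-7))/98 = -42/5*1/98 = -3/35)
-2254 + k(46 - b(-1)) = -2254 - 3/35 = -78893/35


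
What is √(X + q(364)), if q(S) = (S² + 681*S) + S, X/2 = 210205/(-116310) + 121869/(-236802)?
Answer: 2*√20057191573834585348689/459040677 ≈ 617.04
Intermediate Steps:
X = -2131718260/459040677 (X = 2*(210205/(-116310) + 121869/(-236802)) = 2*(210205*(-1/116310) + 121869*(-1/236802)) = 2*(-42041/23262 - 40623/78934) = 2*(-1065859130/459040677) = -2131718260/459040677 ≈ -4.6439)
q(S) = S² + 682*S
√(X + q(364)) = √(-2131718260/459040677 + 364*(682 + 364)) = √(-2131718260/459040677 + 364*1046) = √(-2131718260/459040677 + 380744) = √(174774851805428/459040677) = 2*√20057191573834585348689/459040677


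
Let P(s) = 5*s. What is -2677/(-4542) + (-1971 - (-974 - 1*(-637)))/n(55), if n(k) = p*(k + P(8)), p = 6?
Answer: -17239/7570 ≈ -2.2773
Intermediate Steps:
n(k) = 240 + 6*k (n(k) = 6*(k + 5*8) = 6*(k + 40) = 6*(40 + k) = 240 + 6*k)
-2677/(-4542) + (-1971 - (-974 - 1*(-637)))/n(55) = -2677/(-4542) + (-1971 - (-974 - 1*(-637)))/(240 + 6*55) = -2677*(-1/4542) + (-1971 - (-974 + 637))/(240 + 330) = 2677/4542 + (-1971 - 1*(-337))/570 = 2677/4542 + (-1971 + 337)*(1/570) = 2677/4542 - 1634*1/570 = 2677/4542 - 43/15 = -17239/7570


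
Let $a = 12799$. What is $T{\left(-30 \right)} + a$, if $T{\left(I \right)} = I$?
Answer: $12769$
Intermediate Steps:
$T{\left(-30 \right)} + a = -30 + 12799 = 12769$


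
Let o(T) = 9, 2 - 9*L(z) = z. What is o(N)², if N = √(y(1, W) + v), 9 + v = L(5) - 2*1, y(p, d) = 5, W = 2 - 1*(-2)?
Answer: 81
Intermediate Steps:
L(z) = 2/9 - z/9
W = 4 (W = 2 + 2 = 4)
v = -34/3 (v = -9 + ((2/9 - ⅑*5) - 2*1) = -9 + ((2/9 - 5/9) - 2) = -9 + (-⅓ - 2) = -9 - 7/3 = -34/3 ≈ -11.333)
N = I*√57/3 (N = √(5 - 34/3) = √(-19/3) = I*√57/3 ≈ 2.5166*I)
o(N)² = 9² = 81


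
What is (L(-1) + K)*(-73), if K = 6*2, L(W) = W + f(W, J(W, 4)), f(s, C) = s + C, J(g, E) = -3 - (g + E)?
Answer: -292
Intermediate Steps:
J(g, E) = -3 - E - g (J(g, E) = -3 - (E + g) = -3 + (-E - g) = -3 - E - g)
f(s, C) = C + s
L(W) = -7 + W (L(W) = W + ((-3 - 1*4 - W) + W) = W + ((-3 - 4 - W) + W) = W + ((-7 - W) + W) = W - 7 = -7 + W)
K = 12
(L(-1) + K)*(-73) = ((-7 - 1) + 12)*(-73) = (-8 + 12)*(-73) = 4*(-73) = -292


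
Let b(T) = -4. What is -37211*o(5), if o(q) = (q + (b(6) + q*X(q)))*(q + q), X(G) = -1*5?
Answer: 8930640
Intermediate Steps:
X(G) = -5
o(q) = 2*q*(-4 - 4*q) (o(q) = (q + (-4 + q*(-5)))*(q + q) = (q + (-4 - 5*q))*(2*q) = (-4 - 4*q)*(2*q) = 2*q*(-4 - 4*q))
-37211*o(5) = -297688*5*(-1 - 1*5) = -297688*5*(-1 - 5) = -297688*5*(-6) = -37211*(-240) = 8930640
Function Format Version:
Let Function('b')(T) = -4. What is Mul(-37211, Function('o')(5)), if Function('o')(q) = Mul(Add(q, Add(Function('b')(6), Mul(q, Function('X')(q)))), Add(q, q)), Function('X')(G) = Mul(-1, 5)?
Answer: 8930640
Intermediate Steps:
Function('X')(G) = -5
Function('o')(q) = Mul(2, q, Add(-4, Mul(-4, q))) (Function('o')(q) = Mul(Add(q, Add(-4, Mul(q, -5))), Add(q, q)) = Mul(Add(q, Add(-4, Mul(-5, q))), Mul(2, q)) = Mul(Add(-4, Mul(-4, q)), Mul(2, q)) = Mul(2, q, Add(-4, Mul(-4, q))))
Mul(-37211, Function('o')(5)) = Mul(-37211, Mul(8, 5, Add(-1, Mul(-1, 5)))) = Mul(-37211, Mul(8, 5, Add(-1, -5))) = Mul(-37211, Mul(8, 5, -6)) = Mul(-37211, -240) = 8930640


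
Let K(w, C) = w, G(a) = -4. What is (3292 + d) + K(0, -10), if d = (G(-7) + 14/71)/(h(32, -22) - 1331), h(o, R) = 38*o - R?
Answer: 7245782/2201 ≈ 3292.0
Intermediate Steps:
h(o, R) = -R + 38*o
d = 90/2201 (d = (-4 + 14/71)/((-1*(-22) + 38*32) - 1331) = (-4 + (1/71)*14)/((22 + 1216) - 1331) = (-4 + 14/71)/(1238 - 1331) = -270/71/(-93) = -270/71*(-1/93) = 90/2201 ≈ 0.040891)
(3292 + d) + K(0, -10) = (3292 + 90/2201) + 0 = 7245782/2201 + 0 = 7245782/2201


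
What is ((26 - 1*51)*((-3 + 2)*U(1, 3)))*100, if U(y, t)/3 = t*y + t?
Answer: 45000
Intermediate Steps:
U(y, t) = 3*t + 3*t*y (U(y, t) = 3*(t*y + t) = 3*(t + t*y) = 3*t + 3*t*y)
((26 - 1*51)*((-3 + 2)*U(1, 3)))*100 = ((26 - 1*51)*((-3 + 2)*(3*3*(1 + 1))))*100 = ((26 - 51)*(-3*3*2))*100 = -(-25)*18*100 = -25*(-18)*100 = 450*100 = 45000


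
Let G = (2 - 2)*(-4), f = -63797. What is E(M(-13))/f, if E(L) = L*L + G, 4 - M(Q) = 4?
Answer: 0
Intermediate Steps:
M(Q) = 0 (M(Q) = 4 - 1*4 = 4 - 4 = 0)
G = 0 (G = 0*(-4) = 0)
E(L) = L**2 (E(L) = L*L + 0 = L**2 + 0 = L**2)
E(M(-13))/f = 0**2/(-63797) = 0*(-1/63797) = 0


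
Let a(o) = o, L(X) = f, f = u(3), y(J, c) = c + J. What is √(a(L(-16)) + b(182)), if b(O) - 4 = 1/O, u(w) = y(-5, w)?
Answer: √66430/182 ≈ 1.4162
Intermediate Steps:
y(J, c) = J + c
u(w) = -5 + w
b(O) = 4 + 1/O
f = -2 (f = -5 + 3 = -2)
L(X) = -2
√(a(L(-16)) + b(182)) = √(-2 + (4 + 1/182)) = √(-2 + 729/182) = √(365/182) = √66430/182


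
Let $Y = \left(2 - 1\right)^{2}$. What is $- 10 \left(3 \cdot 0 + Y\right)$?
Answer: $-10$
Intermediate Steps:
$Y = 1$ ($Y = 1^{2} = 1$)
$- 10 \left(3 \cdot 0 + Y\right) = - 10 \left(3 \cdot 0 + 1\right) = - 10 \left(0 + 1\right) = \left(-10\right) 1 = -10$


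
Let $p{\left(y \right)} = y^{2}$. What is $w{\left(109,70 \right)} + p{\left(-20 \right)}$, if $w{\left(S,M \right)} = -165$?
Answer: $235$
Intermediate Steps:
$w{\left(109,70 \right)} + p{\left(-20 \right)} = -165 + \left(-20\right)^{2} = -165 + 400 = 235$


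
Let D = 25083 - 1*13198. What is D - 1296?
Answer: 10589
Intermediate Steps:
D = 11885 (D = 25083 - 13198 = 11885)
D - 1296 = 11885 - 1296 = 10589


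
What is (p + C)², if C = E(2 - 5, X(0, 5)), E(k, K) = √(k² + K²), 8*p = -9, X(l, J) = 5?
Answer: 2257/64 - 9*√34/4 ≈ 22.146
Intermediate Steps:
p = -9/8 (p = (⅛)*(-9) = -9/8 ≈ -1.1250)
E(k, K) = √(K² + k²)
C = √34 (C = √(5² + (2 - 5)²) = √(25 + (-3)²) = √(25 + 9) = √34 ≈ 5.8309)
(p + C)² = (-9/8 + √34)²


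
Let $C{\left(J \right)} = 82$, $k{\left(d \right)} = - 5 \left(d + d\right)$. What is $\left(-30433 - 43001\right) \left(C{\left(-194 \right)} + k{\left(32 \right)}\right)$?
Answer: $17477292$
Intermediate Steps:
$k{\left(d \right)} = - 10 d$ ($k{\left(d \right)} = - 5 \cdot 2 d = - 10 d$)
$\left(-30433 - 43001\right) \left(C{\left(-194 \right)} + k{\left(32 \right)}\right) = \left(-30433 - 43001\right) \left(82 - 320\right) = - 73434 \left(82 - 320\right) = \left(-73434\right) \left(-238\right) = 17477292$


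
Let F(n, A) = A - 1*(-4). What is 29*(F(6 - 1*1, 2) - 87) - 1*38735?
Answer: -41084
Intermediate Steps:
F(n, A) = 4 + A (F(n, A) = A + 4 = 4 + A)
29*(F(6 - 1*1, 2) - 87) - 1*38735 = 29*((4 + 2) - 87) - 1*38735 = 29*(6 - 87) - 38735 = 29*(-81) - 38735 = -2349 - 38735 = -41084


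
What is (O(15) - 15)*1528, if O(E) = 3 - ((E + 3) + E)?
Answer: -68760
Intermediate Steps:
O(E) = -2*E (O(E) = 3 - ((3 + E) + E) = 3 - (3 + 2*E) = 3 + (-3 - 2*E) = -2*E)
(O(15) - 15)*1528 = (-2*15 - 15)*1528 = (-30 - 15)*1528 = -45*1528 = -68760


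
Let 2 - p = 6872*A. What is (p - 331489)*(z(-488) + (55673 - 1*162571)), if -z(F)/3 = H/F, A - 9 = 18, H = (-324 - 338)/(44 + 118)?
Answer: 728232155082749/13176 ≈ 5.5270e+10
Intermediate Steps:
H = -331/81 (H = -662/162 = -662*1/162 = -331/81 ≈ -4.0864)
A = 27 (A = 9 + 18 = 27)
z(F) = 331/(27*F) (z(F) = -(-331)/(27*F) = 331/(27*F))
p = -185542 (p = 2 - 6872*27 = 2 - 1*185544 = 2 - 185544 = -185542)
(p - 331489)*(z(-488) + (55673 - 1*162571)) = (-185542 - 331489)*((331/27)/(-488) + (55673 - 1*162571)) = -517031*((331/27)*(-1/488) + (55673 - 162571)) = -517031*(-331/13176 - 106898) = -517031*(-1408488379/13176) = 728232155082749/13176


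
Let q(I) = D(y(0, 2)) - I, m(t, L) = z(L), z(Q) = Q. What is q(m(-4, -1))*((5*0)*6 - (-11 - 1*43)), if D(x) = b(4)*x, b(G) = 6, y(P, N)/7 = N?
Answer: 4590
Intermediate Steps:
y(P, N) = 7*N
m(t, L) = L
D(x) = 6*x
q(I) = 84 - I (q(I) = 6*(7*2) - I = 6*14 - I = 84 - I)
q(m(-4, -1))*((5*0)*6 - (-11 - 1*43)) = (84 - 1*(-1))*((5*0)*6 - (-11 - 1*43)) = (84 + 1)*(0*6 - (-11 - 43)) = 85*(0 - 1*(-54)) = 85*(0 + 54) = 85*54 = 4590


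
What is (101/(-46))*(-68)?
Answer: 3434/23 ≈ 149.30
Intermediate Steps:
(101/(-46))*(-68) = (101*(-1/46))*(-68) = -101/46*(-68) = 3434/23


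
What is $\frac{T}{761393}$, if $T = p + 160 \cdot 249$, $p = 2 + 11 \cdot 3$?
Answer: $\frac{39875}{761393} \approx 0.052371$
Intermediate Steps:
$p = 35$ ($p = 2 + 33 = 35$)
$T = 39875$ ($T = 35 + 160 \cdot 249 = 35 + 39840 = 39875$)
$\frac{T}{761393} = \frac{39875}{761393}$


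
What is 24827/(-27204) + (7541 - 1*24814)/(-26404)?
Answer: -1008899/3903774 ≈ -0.25844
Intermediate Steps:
24827/(-27204) + (7541 - 1*24814)/(-26404) = 24827*(-1/27204) + (7541 - 24814)*(-1/26404) = -24827/27204 - 17273*(-1/26404) = -24827/27204 + 751/1148 = -1008899/3903774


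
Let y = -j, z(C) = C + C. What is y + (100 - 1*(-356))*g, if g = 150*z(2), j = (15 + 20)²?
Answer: 272375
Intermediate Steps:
z(C) = 2*C
j = 1225 (j = 35² = 1225)
g = 600 (g = 150*(2*2) = 150*4 = 600)
y = -1225 (y = -1*1225 = -1225)
y + (100 - 1*(-356))*g = -1225 + (100 - 1*(-356))*600 = -1225 + (100 + 356)*600 = -1225 + 456*600 = -1225 + 273600 = 272375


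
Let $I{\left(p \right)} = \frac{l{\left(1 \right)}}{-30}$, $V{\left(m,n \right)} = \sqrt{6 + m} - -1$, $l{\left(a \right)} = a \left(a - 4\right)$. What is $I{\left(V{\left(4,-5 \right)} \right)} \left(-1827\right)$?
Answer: $- \frac{1827}{10} \approx -182.7$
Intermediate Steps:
$l{\left(a \right)} = a \left(-4 + a\right)$
$V{\left(m,n \right)} = 1 + \sqrt{6 + m}$ ($V{\left(m,n \right)} = \sqrt{6 + m} + 1 = 1 + \sqrt{6 + m}$)
$I{\left(p \right)} = \frac{1}{10}$ ($I{\left(p \right)} = \frac{1 \left(-4 + 1\right)}{-30} = 1 \left(-3\right) \left(- \frac{1}{30}\right) = \left(-3\right) \left(- \frac{1}{30}\right) = \frac{1}{10}$)
$I{\left(V{\left(4,-5 \right)} \right)} \left(-1827\right) = \frac{1}{10} \left(-1827\right) = - \frac{1827}{10}$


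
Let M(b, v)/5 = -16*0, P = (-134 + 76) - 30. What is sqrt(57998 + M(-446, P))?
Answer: sqrt(57998) ≈ 240.83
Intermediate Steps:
P = -88 (P = -58 - 30 = -88)
M(b, v) = 0 (M(b, v) = 5*(-16*0) = 5*0 = 0)
sqrt(57998 + M(-446, P)) = sqrt(57998 + 0) = sqrt(57998)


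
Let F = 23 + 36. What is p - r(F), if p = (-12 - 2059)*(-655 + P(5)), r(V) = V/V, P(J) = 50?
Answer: 1252954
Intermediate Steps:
F = 59
r(V) = 1
p = 1252955 (p = (-12 - 2059)*(-655 + 50) = -2071*(-605) = 1252955)
p - r(F) = 1252955 - 1*1 = 1252955 - 1 = 1252954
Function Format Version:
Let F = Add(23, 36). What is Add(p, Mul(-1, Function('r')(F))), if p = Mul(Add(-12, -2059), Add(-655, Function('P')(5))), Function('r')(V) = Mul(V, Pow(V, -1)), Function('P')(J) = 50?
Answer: 1252954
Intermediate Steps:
F = 59
Function('r')(V) = 1
p = 1252955 (p = Mul(Add(-12, -2059), Add(-655, 50)) = Mul(-2071, -605) = 1252955)
Add(p, Mul(-1, Function('r')(F))) = Add(1252955, Mul(-1, 1)) = Add(1252955, -1) = 1252954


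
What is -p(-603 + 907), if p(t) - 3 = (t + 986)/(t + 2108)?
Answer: -1421/402 ≈ -3.5348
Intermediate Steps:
p(t) = 3 + (986 + t)/(2108 + t) (p(t) = 3 + (t + 986)/(t + 2108) = 3 + (986 + t)/(2108 + t))
-p(-603 + 907) = -2*(3655 + 2*(-603 + 907))/(2108 + (-603 + 907)) = -2*(3655 + 2*304)/(2108 + 304) = -2*(3655 + 608)/2412 = -2*4263/2412 = -1*1421/402 = -1421/402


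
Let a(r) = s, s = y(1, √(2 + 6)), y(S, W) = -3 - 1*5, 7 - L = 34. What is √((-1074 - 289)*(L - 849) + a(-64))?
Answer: 2*√298495 ≈ 1092.7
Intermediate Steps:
L = -27 (L = 7 - 1*34 = 7 - 34 = -27)
y(S, W) = -8 (y(S, W) = -3 - 5 = -8)
s = -8
a(r) = -8
√((-1074 - 289)*(L - 849) + a(-64)) = √((-1074 - 289)*(-27 - 849) - 8) = √(-1363*(-876) - 8) = √(1193988 - 8) = √1193980 = 2*√298495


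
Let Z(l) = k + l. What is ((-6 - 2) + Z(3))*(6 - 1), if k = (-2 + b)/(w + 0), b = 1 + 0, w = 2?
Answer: -55/2 ≈ -27.500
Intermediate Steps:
b = 1
k = -1/2 (k = (-2 + 1)/(2 + 0) = -1/2 ≈ -0.50000)
Z(l) = -1/2 + l
((-6 - 2) + Z(3))*(6 - 1) = ((-6 - 2) + (-1/2 + 3))*(6 - 1) = (-8 + 5/2)*5 = -11/2*5 = -55/2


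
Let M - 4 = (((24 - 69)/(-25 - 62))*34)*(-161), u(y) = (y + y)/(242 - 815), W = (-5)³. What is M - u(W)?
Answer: -46989812/16617 ≈ -2827.8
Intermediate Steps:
W = -125
u(y) = -2*y/573 (u(y) = (2*y)/(-573) = (2*y)*(-1/573) = -2*y/573)
M = -81994/29 (M = 4 + (((24 - 69)/(-25 - 62))*34)*(-161) = 4 + (-45/(-87)*34)*(-161) = 4 + (-45*(-1/87)*34)*(-161) = 4 + ((15/29)*34)*(-161) = 4 + (510/29)*(-161) = 4 - 82110/29 = -81994/29 ≈ -2827.4)
M - u(W) = -81994/29 - (-2)*(-125)/573 = -81994/29 - 1*250/573 = -81994/29 - 250/573 = -46989812/16617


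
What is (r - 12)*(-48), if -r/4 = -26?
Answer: -4416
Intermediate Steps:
r = 104 (r = -4*(-26) = 104)
(r - 12)*(-48) = (104 - 12)*(-48) = 92*(-48) = -4416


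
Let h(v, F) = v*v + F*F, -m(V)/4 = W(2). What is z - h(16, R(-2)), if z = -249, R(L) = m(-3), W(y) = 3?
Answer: -649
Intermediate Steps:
m(V) = -12 (m(V) = -4*3 = -12)
R(L) = -12
h(v, F) = F² + v² (h(v, F) = v² + F² = F² + v²)
z - h(16, R(-2)) = -249 - ((-12)² + 16²) = -249 - (144 + 256) = -249 - 1*400 = -249 - 400 = -649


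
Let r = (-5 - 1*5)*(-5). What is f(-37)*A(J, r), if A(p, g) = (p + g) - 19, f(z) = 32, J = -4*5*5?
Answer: -2208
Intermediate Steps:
J = -100 (J = -20*5 = -100)
r = 50 (r = (-5 - 5)*(-5) = -10*(-5) = 50)
A(p, g) = -19 + g + p (A(p, g) = (g + p) - 19 = -19 + g + p)
f(-37)*A(J, r) = 32*(-19 + 50 - 100) = 32*(-69) = -2208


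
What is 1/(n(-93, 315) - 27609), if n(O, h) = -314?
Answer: -1/27923 ≈ -3.5813e-5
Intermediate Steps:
1/(n(-93, 315) - 27609) = 1/(-314 - 27609) = 1/(-27923) = -1/27923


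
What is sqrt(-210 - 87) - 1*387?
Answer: -387 + 3*I*sqrt(33) ≈ -387.0 + 17.234*I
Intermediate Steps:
sqrt(-210 - 87) - 1*387 = sqrt(-297) - 387 = 3*I*sqrt(33) - 387 = -387 + 3*I*sqrt(33)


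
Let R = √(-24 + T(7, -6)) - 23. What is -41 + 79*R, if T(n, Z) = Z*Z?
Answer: -1858 + 158*√3 ≈ -1584.3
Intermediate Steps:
T(n, Z) = Z²
R = -23 + 2*√3 (R = √(-24 + (-6)²) - 23 = √(-24 + 36) - 23 = √12 - 23 = 2*√3 - 23 = -23 + 2*√3 ≈ -19.536)
-41 + 79*R = -41 + 79*(-23 + 2*√3) = -41 + (-1817 + 158*√3) = -1858 + 158*√3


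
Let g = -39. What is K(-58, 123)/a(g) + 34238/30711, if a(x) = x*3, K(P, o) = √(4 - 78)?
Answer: 34238/30711 - I*√74/117 ≈ 1.1148 - 0.073524*I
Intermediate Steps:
K(P, o) = I*√74 (K(P, o) = √(-74) = I*√74)
a(x) = 3*x
K(-58, 123)/a(g) + 34238/30711 = (I*√74)/((3*(-39))) + 34238/30711 = (I*√74)/(-117) + 34238*(1/30711) = (I*√74)*(-1/117) + 34238/30711 = -I*√74/117 + 34238/30711 = 34238/30711 - I*√74/117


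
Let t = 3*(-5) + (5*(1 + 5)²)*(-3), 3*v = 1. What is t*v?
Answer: -185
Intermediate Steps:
v = ⅓ (v = (⅓)*1 = ⅓ ≈ 0.33333)
t = -555 (t = -15 + (5*6²)*(-3) = -15 + (5*36)*(-3) = -15 + 180*(-3) = -15 - 540 = -555)
t*v = -555*⅓ = -185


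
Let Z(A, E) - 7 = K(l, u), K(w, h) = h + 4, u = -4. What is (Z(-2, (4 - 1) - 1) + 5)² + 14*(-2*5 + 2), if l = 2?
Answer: 32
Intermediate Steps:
K(w, h) = 4 + h
Z(A, E) = 7 (Z(A, E) = 7 + (4 - 4) = 7 + 0 = 7)
(Z(-2, (4 - 1) - 1) + 5)² + 14*(-2*5 + 2) = (7 + 5)² + 14*(-2*5 + 2) = 12² + 14*(-10 + 2) = 144 + 14*(-8) = 144 - 112 = 32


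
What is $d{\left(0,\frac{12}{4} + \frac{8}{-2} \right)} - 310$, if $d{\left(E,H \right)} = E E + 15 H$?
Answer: $-325$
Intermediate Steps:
$d{\left(E,H \right)} = E^{2} + 15 H$
$d{\left(0,\frac{12}{4} + \frac{8}{-2} \right)} - 310 = \left(0^{2} + 15 \left(\frac{12}{4} + \frac{8}{-2}\right)\right) - 310 = \left(0 + 15 \left(12 \cdot \frac{1}{4} + 8 \left(- \frac{1}{2}\right)\right)\right) - 310 = \left(0 + 15 \left(3 - 4\right)\right) - 310 = \left(0 + 15 \left(-1\right)\right) - 310 = \left(0 - 15\right) - 310 = -15 - 310 = -325$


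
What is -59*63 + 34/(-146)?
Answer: -271358/73 ≈ -3717.2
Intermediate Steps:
-59*63 + 34/(-146) = -3717 + 34*(-1/146) = -3717 - 17/73 = -271358/73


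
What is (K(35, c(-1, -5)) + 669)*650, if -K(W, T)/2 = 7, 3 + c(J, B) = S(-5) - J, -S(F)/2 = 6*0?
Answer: 425750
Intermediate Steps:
S(F) = 0 (S(F) = -12*0 = -2*0 = 0)
c(J, B) = -3 - J (c(J, B) = -3 + (0 - J) = -3 - J)
K(W, T) = -14 (K(W, T) = -2*7 = -14)
(K(35, c(-1, -5)) + 669)*650 = (-14 + 669)*650 = 655*650 = 425750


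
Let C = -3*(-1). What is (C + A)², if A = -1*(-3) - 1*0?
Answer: 36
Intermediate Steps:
C = 3
A = 3 (A = 3 + 0 = 3)
(C + A)² = (3 + 3)² = 6² = 36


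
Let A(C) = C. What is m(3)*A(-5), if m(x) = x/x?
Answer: -5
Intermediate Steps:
m(x) = 1
m(3)*A(-5) = 1*(-5) = -5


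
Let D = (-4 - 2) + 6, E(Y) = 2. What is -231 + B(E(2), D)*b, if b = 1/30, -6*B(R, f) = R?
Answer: -20791/90 ≈ -231.01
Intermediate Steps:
D = 0 (D = -6 + 6 = 0)
B(R, f) = -R/6
b = 1/30 ≈ 0.033333
-231 + B(E(2), D)*b = -231 - ⅙*2*(1/30) = -231 - ⅓*1/30 = -231 - 1/90 = -20791/90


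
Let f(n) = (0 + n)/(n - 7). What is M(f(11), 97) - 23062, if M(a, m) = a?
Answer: -92237/4 ≈ -23059.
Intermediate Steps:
f(n) = n/(-7 + n)
M(f(11), 97) - 23062 = 11/(-7 + 11) - 23062 = 11/4 - 23062 = -92237/4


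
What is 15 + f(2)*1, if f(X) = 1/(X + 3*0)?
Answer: 31/2 ≈ 15.500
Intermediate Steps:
f(X) = 1/X (f(X) = 1/(X + 0) = 1/X)
15 + f(2)*1 = 15 + 1/2 = 31/2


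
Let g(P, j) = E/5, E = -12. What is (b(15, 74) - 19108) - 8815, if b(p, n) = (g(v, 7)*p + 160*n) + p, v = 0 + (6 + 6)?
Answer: -16104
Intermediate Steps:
v = 12 (v = 0 + 12 = 12)
g(P, j) = -12/5
b(p, n) = 160*n - 7*p/5 (b(p, n) = (-12*p/5 + 160*n) + p = (160*n - 12*p/5) + p = 160*n - 7*p/5)
(b(15, 74) - 19108) - 8815 = ((160*74 - 7/5*15) - 19108) - 8815 = ((11840 - 21) - 19108) - 8815 = (11819 - 19108) - 8815 = -7289 - 8815 = -16104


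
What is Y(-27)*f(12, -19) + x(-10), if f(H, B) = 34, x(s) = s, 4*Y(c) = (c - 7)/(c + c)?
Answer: -251/54 ≈ -4.6481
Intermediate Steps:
Y(c) = (-7 + c)/(8*c) (Y(c) = ((c - 7)/(c + c))/4 = ((-7 + c)/((2*c)))/4 = ((-7 + c)*(1/(2*c)))/4 = ((-7 + c)/(2*c))/4 = (-7 + c)/(8*c))
Y(-27)*f(12, -19) + x(-10) = ((1/8)*(-7 - 27)/(-27))*34 - 10 = ((1/8)*(-1/27)*(-34))*34 - 10 = (17/108)*34 - 10 = 289/54 - 10 = -251/54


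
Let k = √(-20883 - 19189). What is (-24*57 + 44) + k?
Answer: -1324 + 2*I*√10018 ≈ -1324.0 + 200.18*I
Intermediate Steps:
k = 2*I*√10018 (k = √(-40072) = 2*I*√10018 ≈ 200.18*I)
(-24*57 + 44) + k = (-24*57 + 44) + 2*I*√10018 = (-1368 + 44) + 2*I*√10018 = -1324 + 2*I*√10018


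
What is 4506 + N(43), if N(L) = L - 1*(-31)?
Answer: 4580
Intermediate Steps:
N(L) = 31 + L (N(L) = L + 31 = 31 + L)
4506 + N(43) = 4506 + (31 + 43) = 4506 + 74 = 4580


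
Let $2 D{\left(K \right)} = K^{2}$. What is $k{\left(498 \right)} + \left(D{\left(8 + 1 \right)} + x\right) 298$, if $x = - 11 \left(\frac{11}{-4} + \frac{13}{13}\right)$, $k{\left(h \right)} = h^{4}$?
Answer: $\frac{123012003643}{2} \approx 6.1506 \cdot 10^{10}$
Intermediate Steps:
$D{\left(K \right)} = \frac{K^{2}}{2}$
$x = \frac{77}{4}$ ($x = - 11 \left(11 \left(- \frac{1}{4}\right) + 13 \cdot \frac{1}{13}\right) = - 11 \left(- \frac{11}{4} + 1\right) = \left(-11\right) \left(- \frac{7}{4}\right) = \frac{77}{4} \approx 19.25$)
$k{\left(498 \right)} + \left(D{\left(8 + 1 \right)} + x\right) 298 = 498^{4} + \left(\frac{\left(8 + 1\right)^{2}}{2} + \frac{77}{4}\right) 298 = 61505984016 + \left(\frac{9^{2}}{2} + \frac{77}{4}\right) 298 = 61505984016 + \left(\frac{1}{2} \cdot 81 + \frac{77}{4}\right) 298 = 61505984016 + \left(\frac{81}{2} + \frac{77}{4}\right) 298 = 61505984016 + \frac{239}{4} \cdot 298 = 61505984016 + \frac{35611}{2} = \frac{123012003643}{2}$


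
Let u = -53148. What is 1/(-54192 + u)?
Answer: -1/107340 ≈ -9.3162e-6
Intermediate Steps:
1/(-54192 + u) = 1/(-54192 - 53148) = 1/(-107340) = -1/107340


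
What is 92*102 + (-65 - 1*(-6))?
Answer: 9325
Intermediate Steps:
92*102 + (-65 - 1*(-6)) = 9384 + (-65 + 6) = 9384 - 59 = 9325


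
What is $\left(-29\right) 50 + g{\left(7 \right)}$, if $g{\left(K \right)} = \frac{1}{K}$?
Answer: $- \frac{10149}{7} \approx -1449.9$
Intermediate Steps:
$\left(-29\right) 50 + g{\left(7 \right)} = \left(-29\right) 50 + \frac{1}{7} = -1450 + \frac{1}{7} = - \frac{10149}{7}$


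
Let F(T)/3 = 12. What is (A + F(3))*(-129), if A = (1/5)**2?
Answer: -116229/25 ≈ -4649.2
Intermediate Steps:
F(T) = 36 (F(T) = 3*12 = 36)
A = 1/25 (A = (1/5)**2 = 1/25 ≈ 0.040000)
(A + F(3))*(-129) = (1/25 + 36)*(-129) = (901/25)*(-129) = -116229/25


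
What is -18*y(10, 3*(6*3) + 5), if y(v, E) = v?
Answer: -180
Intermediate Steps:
-18*y(10, 3*(6*3) + 5) = -18*10 = -180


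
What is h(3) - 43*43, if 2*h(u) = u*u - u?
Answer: -1846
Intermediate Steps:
h(u) = u**2/2 - u/2 (h(u) = (u*u - u)/2 = (u**2 - u)/2 = u**2/2 - u/2)
h(3) - 43*43 = (1/2)*3*(-1 + 3) - 43*43 = (1/2)*3*2 - 1849 = 3 - 1849 = -1846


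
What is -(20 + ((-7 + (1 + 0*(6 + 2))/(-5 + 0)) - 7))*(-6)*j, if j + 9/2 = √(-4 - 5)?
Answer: -783/5 + 522*I/5 ≈ -156.6 + 104.4*I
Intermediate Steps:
j = -9/2 + 3*I (j = -9/2 + √(-4 - 5) = -9/2 + √(-9) = -9/2 + 3*I ≈ -4.5 + 3.0*I)
-(20 + ((-7 + (1 + 0*(6 + 2))/(-5 + 0)) - 7))*(-6)*j = -(20 + ((-7 + (1 + 0*(6 + 2))/(-5 + 0)) - 7))*(-6)*(-9/2 + 3*I) = -(20 + ((-7 + (1 + 0*8)/(-5)) - 7))*(-6)*(-9/2 + 3*I) = -(20 + ((-7 + (1 + 0)*(-⅕)) - 7))*(-6)*(-9/2 + 3*I) = -(20 + ((-7 + 1*(-⅕)) - 7))*(-6)*(-9/2 + 3*I) = -(20 + ((-7 - ⅕) - 7))*(-6)*(-9/2 + 3*I) = -(20 + (-36/5 - 7))*(-6)*(-9/2 + 3*I) = -(20 - 71/5)*(-6)*(-9/2 + 3*I) = -(29/5)*(-6)*(-9/2 + 3*I) = -(-174)*(-9/2 + 3*I)/5 = -(783/5 - 522*I/5) = -783/5 + 522*I/5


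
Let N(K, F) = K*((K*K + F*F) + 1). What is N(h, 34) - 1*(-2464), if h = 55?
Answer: 232474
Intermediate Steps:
N(K, F) = K*(1 + F² + K²) (N(K, F) = K*((K² + F²) + 1) = K*((F² + K²) + 1) = K*(1 + F² + K²))
N(h, 34) - 1*(-2464) = 55*(1 + 34² + 55²) - 1*(-2464) = 55*(1 + 1156 + 3025) + 2464 = 55*4182 + 2464 = 230010 + 2464 = 232474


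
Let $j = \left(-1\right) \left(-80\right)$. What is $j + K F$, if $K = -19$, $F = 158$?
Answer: $-2922$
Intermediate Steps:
$j = 80$
$j + K F = 80 - 3002 = -2922$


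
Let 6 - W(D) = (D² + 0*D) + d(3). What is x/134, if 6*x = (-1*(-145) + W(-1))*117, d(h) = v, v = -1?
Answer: 5889/268 ≈ 21.974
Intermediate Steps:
d(h) = -1
W(D) = 7 - D² (W(D) = 6 - ((D² + 0*D) - 1) = 6 - ((D² + 0) - 1) = 6 - (D² - 1) = 6 - (-1 + D²) = 6 + (1 - D²) = 7 - D²)
x = 5889/2 (x = ((-1*(-145) + (7 - 1*(-1)²))*117)/6 = ((145 + (7 - 1*1))*117)/6 = ((145 + (7 - 1))*117)/6 = ((145 + 6)*117)/6 = (151*117)/6 = (⅙)*17667 = 5889/2 ≈ 2944.5)
x/134 = (5889/2)/134 = (5889/2)*(1/134) = 5889/268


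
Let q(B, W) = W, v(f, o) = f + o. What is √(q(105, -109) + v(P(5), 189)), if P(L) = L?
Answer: √85 ≈ 9.2195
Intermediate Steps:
√(q(105, -109) + v(P(5), 189)) = √(-109 + (5 + 189)) = √(-109 + 194) = √85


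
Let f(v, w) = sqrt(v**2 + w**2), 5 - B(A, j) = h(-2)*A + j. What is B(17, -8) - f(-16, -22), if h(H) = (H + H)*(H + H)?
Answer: -259 - 2*sqrt(185) ≈ -286.20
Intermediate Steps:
h(H) = 4*H**2 (h(H) = (2*H)*(2*H) = 4*H**2)
B(A, j) = 5 - j - 16*A (B(A, j) = 5 - ((4*(-2)**2)*A + j) = 5 - ((4*4)*A + j) = 5 - (16*A + j) = 5 - (j + 16*A) = 5 + (-j - 16*A) = 5 - j - 16*A)
B(17, -8) - f(-16, -22) = (5 - 1*(-8) - 16*17) - sqrt((-16)**2 + (-22)**2) = (5 + 8 - 272) - sqrt(256 + 484) = -259 - sqrt(740) = -259 - 2*sqrt(185)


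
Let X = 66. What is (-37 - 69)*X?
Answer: -6996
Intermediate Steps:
(-37 - 69)*X = (-37 - 69)*66 = -106*66 = -6996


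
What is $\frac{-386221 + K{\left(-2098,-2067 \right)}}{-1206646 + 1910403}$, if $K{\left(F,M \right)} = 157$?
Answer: $- \frac{386064}{703757} \approx -0.54858$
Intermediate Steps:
$\frac{-386221 + K{\left(-2098,-2067 \right)}}{-1206646 + 1910403} = \frac{-386221 + 157}{-1206646 + 1910403} = - \frac{386064}{703757}$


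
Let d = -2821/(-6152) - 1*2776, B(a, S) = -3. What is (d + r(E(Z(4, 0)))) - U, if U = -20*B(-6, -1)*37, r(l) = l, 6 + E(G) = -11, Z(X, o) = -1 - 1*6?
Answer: -30837155/6152 ≈ -5012.5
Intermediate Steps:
Z(X, o) = -7 (Z(X, o) = -1 - 6 = -7)
E(G) = -17 (E(G) = -6 - 11 = -17)
d = -17075131/6152 (d = -2821*(-1/6152) - 2776 = 2821/6152 - 2776 = -17075131/6152 ≈ -2775.5)
U = 2220 (U = -20*(-3)*37 = 60*37 = 2220)
(d + r(E(Z(4, 0)))) - U = (-17075131/6152 - 17) - 1*2220 = -17179715/6152 - 2220 = -30837155/6152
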